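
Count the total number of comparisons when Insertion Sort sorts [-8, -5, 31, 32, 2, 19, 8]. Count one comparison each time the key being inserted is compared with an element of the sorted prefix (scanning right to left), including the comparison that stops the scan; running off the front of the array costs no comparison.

Insert -5: -8 <= -5 (stop) = 1 comparison(s) -> [-8, -5, 31, 32, 2, 19, 8]
Insert 31: -5 <= 31 (stop) = 1 comparison(s) -> [-8, -5, 31, 32, 2, 19, 8]
Insert 32: 31 <= 32 (stop) = 1 comparison(s) -> [-8, -5, 31, 32, 2, 19, 8]
Insert 2: 32 > 2 (shift), 31 > 2 (shift), -5 <= 2 (stop) = 3 comparison(s) -> [-8, -5, 2, 31, 32, 19, 8]
Insert 19: 32 > 19 (shift), 31 > 19 (shift), 2 <= 19 (stop) = 3 comparison(s) -> [-8, -5, 2, 19, 31, 32, 8]
Insert 8: 32 > 8 (shift), 31 > 8 (shift), 19 > 8 (shift), 2 <= 8 (stop) = 4 comparison(s) -> [-8, -5, 2, 8, 19, 31, 32]
Total comparisons: 1 + 1 + 1 + 3 + 3 + 4 = 13


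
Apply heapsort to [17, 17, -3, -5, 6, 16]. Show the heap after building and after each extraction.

Build heap: [17, 17, 16, -5, 6, -3]
Extract 17: [17, 6, 16, -5, -3, 17]
Extract 17: [16, 6, -3, -5, 17, 17]
Extract 16: [6, -5, -3, 16, 17, 17]
Extract 6: [-3, -5, 6, 16, 17, 17]
Extract -3: [-5, -3, 6, 16, 17, 17]


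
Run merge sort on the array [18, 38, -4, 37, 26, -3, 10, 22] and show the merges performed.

Divide and conquer:
  Merge [18] + [38] -> [18, 38]
  Merge [-4] + [37] -> [-4, 37]
  Merge [18, 38] + [-4, 37] -> [-4, 18, 37, 38]
  Merge [26] + [-3] -> [-3, 26]
  Merge [10] + [22] -> [10, 22]
  Merge [-3, 26] + [10, 22] -> [-3, 10, 22, 26]
  Merge [-4, 18, 37, 38] + [-3, 10, 22, 26] -> [-4, -3, 10, 18, 22, 26, 37, 38]


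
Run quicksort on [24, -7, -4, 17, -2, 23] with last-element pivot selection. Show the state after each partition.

Partition 1: pivot=23 at index 4 -> [-7, -4, 17, -2, 23, 24]
Partition 2: pivot=-2 at index 2 -> [-7, -4, -2, 17, 23, 24]
Partition 3: pivot=-4 at index 1 -> [-7, -4, -2, 17, 23, 24]


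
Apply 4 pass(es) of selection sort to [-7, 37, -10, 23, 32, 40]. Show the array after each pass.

Pass 1: Select minimum -10 at index 2, swap -> [-10, 37, -7, 23, 32, 40]
Pass 2: Select minimum -7 at index 2, swap -> [-10, -7, 37, 23, 32, 40]
Pass 3: Select minimum 23 at index 3, swap -> [-10, -7, 23, 37, 32, 40]
Pass 4: Select minimum 32 at index 4, swap -> [-10, -7, 23, 32, 37, 40]


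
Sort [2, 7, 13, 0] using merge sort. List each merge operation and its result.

Divide and conquer:
  Merge [2] + [7] -> [2, 7]
  Merge [13] + [0] -> [0, 13]
  Merge [2, 7] + [0, 13] -> [0, 2, 7, 13]


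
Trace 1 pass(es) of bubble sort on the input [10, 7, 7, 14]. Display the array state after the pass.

After pass 1: [7, 7, 10, 14] (2 swaps)
Total swaps: 2


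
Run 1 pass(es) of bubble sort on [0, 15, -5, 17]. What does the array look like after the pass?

After pass 1: [0, -5, 15, 17] (1 swaps)
Total swaps: 1


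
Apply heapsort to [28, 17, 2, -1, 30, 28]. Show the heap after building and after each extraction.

Build heap: [30, 28, 28, -1, 17, 2]
Extract 30: [28, 17, 28, -1, 2, 30]
Extract 28: [28, 17, 2, -1, 28, 30]
Extract 28: [17, -1, 2, 28, 28, 30]
Extract 17: [2, -1, 17, 28, 28, 30]
Extract 2: [-1, 2, 17, 28, 28, 30]


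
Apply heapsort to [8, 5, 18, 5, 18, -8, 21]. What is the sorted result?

Build heap: [21, 18, 18, 5, 5, -8, 8]
Extract 21: [18, 8, 18, 5, 5, -8, 21]
Extract 18: [18, 8, -8, 5, 5, 18, 21]
Extract 18: [8, 5, -8, 5, 18, 18, 21]
Extract 8: [5, 5, -8, 8, 18, 18, 21]
Extract 5: [5, -8, 5, 8, 18, 18, 21]
Extract 5: [-8, 5, 5, 8, 18, 18, 21]


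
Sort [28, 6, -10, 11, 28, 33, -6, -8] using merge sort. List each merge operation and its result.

Divide and conquer:
  Merge [28] + [6] -> [6, 28]
  Merge [-10] + [11] -> [-10, 11]
  Merge [6, 28] + [-10, 11] -> [-10, 6, 11, 28]
  Merge [28] + [33] -> [28, 33]
  Merge [-6] + [-8] -> [-8, -6]
  Merge [28, 33] + [-8, -6] -> [-8, -6, 28, 33]
  Merge [-10, 6, 11, 28] + [-8, -6, 28, 33] -> [-10, -8, -6, 6, 11, 28, 28, 33]


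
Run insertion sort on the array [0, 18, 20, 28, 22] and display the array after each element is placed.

First element 0 is already 'sorted'
Insert 18: shifted 0 elements -> [0, 18, 20, 28, 22]
Insert 20: shifted 0 elements -> [0, 18, 20, 28, 22]
Insert 28: shifted 0 elements -> [0, 18, 20, 28, 22]
Insert 22: shifted 1 elements -> [0, 18, 20, 22, 28]


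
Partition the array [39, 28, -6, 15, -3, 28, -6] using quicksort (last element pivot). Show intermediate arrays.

Partition 1: pivot=-6 at index 1 -> [-6, -6, 39, 15, -3, 28, 28]
Partition 2: pivot=28 at index 5 -> [-6, -6, 15, -3, 28, 28, 39]
Partition 3: pivot=28 at index 4 -> [-6, -6, 15, -3, 28, 28, 39]
Partition 4: pivot=-3 at index 2 -> [-6, -6, -3, 15, 28, 28, 39]


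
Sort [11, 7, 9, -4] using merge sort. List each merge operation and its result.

Divide and conquer:
  Merge [11] + [7] -> [7, 11]
  Merge [9] + [-4] -> [-4, 9]
  Merge [7, 11] + [-4, 9] -> [-4, 7, 9, 11]


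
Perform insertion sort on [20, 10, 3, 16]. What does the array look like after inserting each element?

First element 20 is already 'sorted'
Insert 10: shifted 1 elements -> [10, 20, 3, 16]
Insert 3: shifted 2 elements -> [3, 10, 20, 16]
Insert 16: shifted 1 elements -> [3, 10, 16, 20]


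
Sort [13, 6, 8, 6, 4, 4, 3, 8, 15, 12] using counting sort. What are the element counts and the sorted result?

Count array: [0, 0, 0, 1, 2, 0, 2, 0, 2, 0, 0, 0, 1, 1, 0, 1]
(count[i] = number of elements equal to i)
Cumulative count: [0, 0, 0, 1, 3, 3, 5, 5, 7, 7, 7, 7, 8, 9, 9, 10]
Sorted: [3, 4, 4, 6, 6, 8, 8, 12, 13, 15]


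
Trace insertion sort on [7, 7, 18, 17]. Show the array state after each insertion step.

First element 7 is already 'sorted'
Insert 7: shifted 0 elements -> [7, 7, 18, 17]
Insert 18: shifted 0 elements -> [7, 7, 18, 17]
Insert 17: shifted 1 elements -> [7, 7, 17, 18]


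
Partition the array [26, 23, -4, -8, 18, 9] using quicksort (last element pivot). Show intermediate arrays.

Partition 1: pivot=9 at index 2 -> [-4, -8, 9, 23, 18, 26]
Partition 2: pivot=-8 at index 0 -> [-8, -4, 9, 23, 18, 26]
Partition 3: pivot=26 at index 5 -> [-8, -4, 9, 23, 18, 26]
Partition 4: pivot=18 at index 3 -> [-8, -4, 9, 18, 23, 26]


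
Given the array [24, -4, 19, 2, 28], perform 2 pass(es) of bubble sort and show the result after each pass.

After pass 1: [-4, 19, 2, 24, 28] (3 swaps)
After pass 2: [-4, 2, 19, 24, 28] (1 swaps)
Total swaps: 4


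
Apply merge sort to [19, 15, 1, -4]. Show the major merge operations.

Divide and conquer:
  Merge [19] + [15] -> [15, 19]
  Merge [1] + [-4] -> [-4, 1]
  Merge [15, 19] + [-4, 1] -> [-4, 1, 15, 19]


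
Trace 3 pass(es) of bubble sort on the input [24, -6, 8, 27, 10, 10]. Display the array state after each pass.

After pass 1: [-6, 8, 24, 10, 10, 27] (4 swaps)
After pass 2: [-6, 8, 10, 10, 24, 27] (2 swaps)
After pass 3: [-6, 8, 10, 10, 24, 27] (0 swaps)
Total swaps: 6


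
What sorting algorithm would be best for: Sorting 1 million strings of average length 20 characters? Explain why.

Best choice: MSD radix sort or Mergesort
Reason: MSD radix sort is a non-comparison sort that buckets the strings by successive character positions, running in time proportional to the total number of characters examined rather than O(n log n) string comparisons; mergesort is a stable O(n log n)-comparison alternative that works for arbitrary variable-length keys


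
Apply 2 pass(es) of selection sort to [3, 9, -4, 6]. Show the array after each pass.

Pass 1: Select minimum -4 at index 2, swap -> [-4, 9, 3, 6]
Pass 2: Select minimum 3 at index 2, swap -> [-4, 3, 9, 6]


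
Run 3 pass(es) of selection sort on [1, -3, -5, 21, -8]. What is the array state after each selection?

Pass 1: Select minimum -8 at index 4, swap -> [-8, -3, -5, 21, 1]
Pass 2: Select minimum -5 at index 2, swap -> [-8, -5, -3, 21, 1]
Pass 3: Select minimum -3 at index 2, swap -> [-8, -5, -3, 21, 1]


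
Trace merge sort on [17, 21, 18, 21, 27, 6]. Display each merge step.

Divide and conquer:
  Merge [21] + [18] -> [18, 21]
  Merge [17] + [18, 21] -> [17, 18, 21]
  Merge [27] + [6] -> [6, 27]
  Merge [21] + [6, 27] -> [6, 21, 27]
  Merge [17, 18, 21] + [6, 21, 27] -> [6, 17, 18, 21, 21, 27]


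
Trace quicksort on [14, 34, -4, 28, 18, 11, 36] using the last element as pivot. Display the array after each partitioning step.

Partition 1: pivot=36 at index 6 -> [14, 34, -4, 28, 18, 11, 36]
Partition 2: pivot=11 at index 1 -> [-4, 11, 14, 28, 18, 34, 36]
Partition 3: pivot=34 at index 5 -> [-4, 11, 14, 28, 18, 34, 36]
Partition 4: pivot=18 at index 3 -> [-4, 11, 14, 18, 28, 34, 36]


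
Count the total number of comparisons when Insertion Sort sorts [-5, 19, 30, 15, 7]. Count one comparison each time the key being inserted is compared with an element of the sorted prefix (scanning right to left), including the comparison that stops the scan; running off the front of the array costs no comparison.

Insert 19: -5 <= 19 (stop) = 1 comparison(s) -> [-5, 19, 30, 15, 7]
Insert 30: 19 <= 30 (stop) = 1 comparison(s) -> [-5, 19, 30, 15, 7]
Insert 15: 30 > 15 (shift), 19 > 15 (shift), -5 <= 15 (stop) = 3 comparison(s) -> [-5, 15, 19, 30, 7]
Insert 7: 30 > 7 (shift), 19 > 7 (shift), 15 > 7 (shift), -5 <= 7 (stop) = 4 comparison(s) -> [-5, 7, 15, 19, 30]
Total comparisons: 1 + 1 + 3 + 4 = 9


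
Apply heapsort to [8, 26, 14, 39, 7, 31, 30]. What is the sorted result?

Build heap: [39, 26, 31, 8, 7, 14, 30]
Extract 39: [31, 26, 30, 8, 7, 14, 39]
Extract 31: [30, 26, 14, 8, 7, 31, 39]
Extract 30: [26, 8, 14, 7, 30, 31, 39]
Extract 26: [14, 8, 7, 26, 30, 31, 39]
Extract 14: [8, 7, 14, 26, 30, 31, 39]
Extract 8: [7, 8, 14, 26, 30, 31, 39]


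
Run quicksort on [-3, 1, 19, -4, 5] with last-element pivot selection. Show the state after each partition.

Partition 1: pivot=5 at index 3 -> [-3, 1, -4, 5, 19]
Partition 2: pivot=-4 at index 0 -> [-4, 1, -3, 5, 19]
Partition 3: pivot=-3 at index 1 -> [-4, -3, 1, 5, 19]


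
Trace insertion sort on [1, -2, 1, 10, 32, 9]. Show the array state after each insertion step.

First element 1 is already 'sorted'
Insert -2: shifted 1 elements -> [-2, 1, 1, 10, 32, 9]
Insert 1: shifted 0 elements -> [-2, 1, 1, 10, 32, 9]
Insert 10: shifted 0 elements -> [-2, 1, 1, 10, 32, 9]
Insert 32: shifted 0 elements -> [-2, 1, 1, 10, 32, 9]
Insert 9: shifted 2 elements -> [-2, 1, 1, 9, 10, 32]


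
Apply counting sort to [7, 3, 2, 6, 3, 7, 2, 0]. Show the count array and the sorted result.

Count array: [1, 0, 2, 2, 0, 0, 1, 2]
(count[i] = number of elements equal to i)
Cumulative count: [1, 1, 3, 5, 5, 5, 6, 8]
Sorted: [0, 2, 2, 3, 3, 6, 7, 7]


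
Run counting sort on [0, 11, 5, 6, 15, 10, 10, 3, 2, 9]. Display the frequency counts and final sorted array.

Count array: [1, 0, 1, 1, 0, 1, 1, 0, 0, 1, 2, 1, 0, 0, 0, 1]
(count[i] = number of elements equal to i)
Cumulative count: [1, 1, 2, 3, 3, 4, 5, 5, 5, 6, 8, 9, 9, 9, 9, 10]
Sorted: [0, 2, 3, 5, 6, 9, 10, 10, 11, 15]


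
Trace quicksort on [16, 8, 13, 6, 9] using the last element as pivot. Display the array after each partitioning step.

Partition 1: pivot=9 at index 2 -> [8, 6, 9, 16, 13]
Partition 2: pivot=6 at index 0 -> [6, 8, 9, 16, 13]
Partition 3: pivot=13 at index 3 -> [6, 8, 9, 13, 16]


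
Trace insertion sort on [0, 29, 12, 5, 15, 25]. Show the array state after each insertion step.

First element 0 is already 'sorted'
Insert 29: shifted 0 elements -> [0, 29, 12, 5, 15, 25]
Insert 12: shifted 1 elements -> [0, 12, 29, 5, 15, 25]
Insert 5: shifted 2 elements -> [0, 5, 12, 29, 15, 25]
Insert 15: shifted 1 elements -> [0, 5, 12, 15, 29, 25]
Insert 25: shifted 1 elements -> [0, 5, 12, 15, 25, 29]


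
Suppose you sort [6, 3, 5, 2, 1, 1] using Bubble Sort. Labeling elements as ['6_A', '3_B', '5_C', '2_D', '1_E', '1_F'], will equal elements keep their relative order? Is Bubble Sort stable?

Trace Bubble Sort on the labeled array (the key is the number; the letter only tracks identity):
  After pass 1: [3_B, 5_C, 2_D, 1_E, 1_F, 6_A]
  After pass 2: [3_B, 2_D, 1_E, 1_F, 5_C, 6_A]
  After pass 3: [2_D, 1_E, 1_F, 3_B, 5_C, 6_A]
  After pass 4: [1_E, 1_F, 2_D, 3_B, 5_C, 6_A]
  After pass 5: [1_E, 1_F, 2_D, 3_B, 5_C, 6_A] (no swaps, done)
Final order: [1_E, 1_F, 2_D, 3_B, 5_C, 6_A]
Equal keys:
  value 1: originally 1_E, 1_F; after sorting 1_E, 1_F -> order preserved
All equal keys kept their original relative order. Bubble Sort is stable: it only swaps adjacent elements when the left one is strictly greater, so equal keys never move past each other.
Answer: Stable


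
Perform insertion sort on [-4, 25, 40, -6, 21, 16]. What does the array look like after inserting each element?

First element -4 is already 'sorted'
Insert 25: shifted 0 elements -> [-4, 25, 40, -6, 21, 16]
Insert 40: shifted 0 elements -> [-4, 25, 40, -6, 21, 16]
Insert -6: shifted 3 elements -> [-6, -4, 25, 40, 21, 16]
Insert 21: shifted 2 elements -> [-6, -4, 21, 25, 40, 16]
Insert 16: shifted 3 elements -> [-6, -4, 16, 21, 25, 40]


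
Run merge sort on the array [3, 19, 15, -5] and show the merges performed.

Divide and conquer:
  Merge [3] + [19] -> [3, 19]
  Merge [15] + [-5] -> [-5, 15]
  Merge [3, 19] + [-5, 15] -> [-5, 3, 15, 19]


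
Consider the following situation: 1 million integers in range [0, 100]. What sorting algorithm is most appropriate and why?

Best choice: Counting sort
Reason: O(n + k) where k=100 is small; linear time beats O(n log n)


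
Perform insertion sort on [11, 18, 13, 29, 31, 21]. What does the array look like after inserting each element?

First element 11 is already 'sorted'
Insert 18: shifted 0 elements -> [11, 18, 13, 29, 31, 21]
Insert 13: shifted 1 elements -> [11, 13, 18, 29, 31, 21]
Insert 29: shifted 0 elements -> [11, 13, 18, 29, 31, 21]
Insert 31: shifted 0 elements -> [11, 13, 18, 29, 31, 21]
Insert 21: shifted 2 elements -> [11, 13, 18, 21, 29, 31]


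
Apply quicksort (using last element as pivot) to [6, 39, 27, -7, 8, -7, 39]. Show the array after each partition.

Partition 1: pivot=39 at index 6 -> [6, 39, 27, -7, 8, -7, 39]
Partition 2: pivot=-7 at index 1 -> [-7, -7, 27, 6, 8, 39, 39]
Partition 3: pivot=39 at index 5 -> [-7, -7, 27, 6, 8, 39, 39]
Partition 4: pivot=8 at index 3 -> [-7, -7, 6, 8, 27, 39, 39]


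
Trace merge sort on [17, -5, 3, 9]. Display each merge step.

Divide and conquer:
  Merge [17] + [-5] -> [-5, 17]
  Merge [3] + [9] -> [3, 9]
  Merge [-5, 17] + [3, 9] -> [-5, 3, 9, 17]


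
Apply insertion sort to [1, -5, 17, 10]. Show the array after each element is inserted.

First element 1 is already 'sorted'
Insert -5: shifted 1 elements -> [-5, 1, 17, 10]
Insert 17: shifted 0 elements -> [-5, 1, 17, 10]
Insert 10: shifted 1 elements -> [-5, 1, 10, 17]


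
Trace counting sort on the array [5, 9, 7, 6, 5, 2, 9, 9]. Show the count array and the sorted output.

Count array: [0, 0, 1, 0, 0, 2, 1, 1, 0, 3]
(count[i] = number of elements equal to i)
Cumulative count: [0, 0, 1, 1, 1, 3, 4, 5, 5, 8]
Sorted: [2, 5, 5, 6, 7, 9, 9, 9]


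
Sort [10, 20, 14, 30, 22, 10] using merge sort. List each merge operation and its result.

Divide and conquer:
  Merge [20] + [14] -> [14, 20]
  Merge [10] + [14, 20] -> [10, 14, 20]
  Merge [22] + [10] -> [10, 22]
  Merge [30] + [10, 22] -> [10, 22, 30]
  Merge [10, 14, 20] + [10, 22, 30] -> [10, 10, 14, 20, 22, 30]


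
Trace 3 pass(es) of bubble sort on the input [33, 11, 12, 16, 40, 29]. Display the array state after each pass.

After pass 1: [11, 12, 16, 33, 29, 40] (4 swaps)
After pass 2: [11, 12, 16, 29, 33, 40] (1 swaps)
After pass 3: [11, 12, 16, 29, 33, 40] (0 swaps)
Total swaps: 5


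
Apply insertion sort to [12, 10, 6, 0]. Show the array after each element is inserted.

First element 12 is already 'sorted'
Insert 10: shifted 1 elements -> [10, 12, 6, 0]
Insert 6: shifted 2 elements -> [6, 10, 12, 0]
Insert 0: shifted 3 elements -> [0, 6, 10, 12]


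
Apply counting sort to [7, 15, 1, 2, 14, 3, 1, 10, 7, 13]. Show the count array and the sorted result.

Count array: [0, 2, 1, 1, 0, 0, 0, 2, 0, 0, 1, 0, 0, 1, 1, 1]
(count[i] = number of elements equal to i)
Cumulative count: [0, 2, 3, 4, 4, 4, 4, 6, 6, 6, 7, 7, 7, 8, 9, 10]
Sorted: [1, 1, 2, 3, 7, 7, 10, 13, 14, 15]


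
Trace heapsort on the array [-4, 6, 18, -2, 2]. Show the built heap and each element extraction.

Build heap: [18, 6, -4, -2, 2]
Extract 18: [6, 2, -4, -2, 18]
Extract 6: [2, -2, -4, 6, 18]
Extract 2: [-2, -4, 2, 6, 18]
Extract -2: [-4, -2, 2, 6, 18]


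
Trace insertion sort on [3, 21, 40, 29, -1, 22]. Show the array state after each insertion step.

First element 3 is already 'sorted'
Insert 21: shifted 0 elements -> [3, 21, 40, 29, -1, 22]
Insert 40: shifted 0 elements -> [3, 21, 40, 29, -1, 22]
Insert 29: shifted 1 elements -> [3, 21, 29, 40, -1, 22]
Insert -1: shifted 4 elements -> [-1, 3, 21, 29, 40, 22]
Insert 22: shifted 2 elements -> [-1, 3, 21, 22, 29, 40]


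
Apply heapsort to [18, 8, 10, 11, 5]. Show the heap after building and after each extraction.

Build heap: [18, 11, 10, 8, 5]
Extract 18: [11, 8, 10, 5, 18]
Extract 11: [10, 8, 5, 11, 18]
Extract 10: [8, 5, 10, 11, 18]
Extract 8: [5, 8, 10, 11, 18]


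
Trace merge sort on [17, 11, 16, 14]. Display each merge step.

Divide and conquer:
  Merge [17] + [11] -> [11, 17]
  Merge [16] + [14] -> [14, 16]
  Merge [11, 17] + [14, 16] -> [11, 14, 16, 17]


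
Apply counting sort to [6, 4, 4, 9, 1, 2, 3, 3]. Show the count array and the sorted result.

Count array: [0, 1, 1, 2, 2, 0, 1, 0, 0, 1]
(count[i] = number of elements equal to i)
Cumulative count: [0, 1, 2, 4, 6, 6, 7, 7, 7, 8]
Sorted: [1, 2, 3, 3, 4, 4, 6, 9]


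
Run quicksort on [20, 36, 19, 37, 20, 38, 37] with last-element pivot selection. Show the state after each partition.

Partition 1: pivot=37 at index 5 -> [20, 36, 19, 37, 20, 37, 38]
Partition 2: pivot=20 at index 2 -> [20, 19, 20, 37, 36, 37, 38]
Partition 3: pivot=19 at index 0 -> [19, 20, 20, 37, 36, 37, 38]
Partition 4: pivot=36 at index 3 -> [19, 20, 20, 36, 37, 37, 38]


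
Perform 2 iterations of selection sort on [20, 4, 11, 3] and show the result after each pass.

Pass 1: Select minimum 3 at index 3, swap -> [3, 4, 11, 20]
Pass 2: Select minimum 4 at index 1, swap -> [3, 4, 11, 20]


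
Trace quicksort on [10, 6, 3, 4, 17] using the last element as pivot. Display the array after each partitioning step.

Partition 1: pivot=17 at index 4 -> [10, 6, 3, 4, 17]
Partition 2: pivot=4 at index 1 -> [3, 4, 10, 6, 17]
Partition 3: pivot=6 at index 2 -> [3, 4, 6, 10, 17]


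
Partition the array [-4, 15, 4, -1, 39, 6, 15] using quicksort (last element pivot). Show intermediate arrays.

Partition 1: pivot=15 at index 5 -> [-4, 15, 4, -1, 6, 15, 39]
Partition 2: pivot=6 at index 3 -> [-4, 4, -1, 6, 15, 15, 39]
Partition 3: pivot=-1 at index 1 -> [-4, -1, 4, 6, 15, 15, 39]


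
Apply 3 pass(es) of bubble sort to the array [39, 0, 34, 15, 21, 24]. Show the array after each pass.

After pass 1: [0, 34, 15, 21, 24, 39] (5 swaps)
After pass 2: [0, 15, 21, 24, 34, 39] (3 swaps)
After pass 3: [0, 15, 21, 24, 34, 39] (0 swaps)
Total swaps: 8


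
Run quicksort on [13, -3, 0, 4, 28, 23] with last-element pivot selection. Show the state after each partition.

Partition 1: pivot=23 at index 4 -> [13, -3, 0, 4, 23, 28]
Partition 2: pivot=4 at index 2 -> [-3, 0, 4, 13, 23, 28]
Partition 3: pivot=0 at index 1 -> [-3, 0, 4, 13, 23, 28]


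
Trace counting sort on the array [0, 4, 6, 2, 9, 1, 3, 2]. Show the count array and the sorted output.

Count array: [1, 1, 2, 1, 1, 0, 1, 0, 0, 1]
(count[i] = number of elements equal to i)
Cumulative count: [1, 2, 4, 5, 6, 6, 7, 7, 7, 8]
Sorted: [0, 1, 2, 2, 3, 4, 6, 9]


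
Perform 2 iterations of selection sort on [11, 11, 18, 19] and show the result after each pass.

Pass 1: Select minimum 11 at index 0, swap -> [11, 11, 18, 19]
Pass 2: Select minimum 11 at index 1, swap -> [11, 11, 18, 19]


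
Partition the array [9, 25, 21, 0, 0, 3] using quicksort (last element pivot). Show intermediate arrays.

Partition 1: pivot=3 at index 2 -> [0, 0, 3, 9, 25, 21]
Partition 2: pivot=0 at index 1 -> [0, 0, 3, 9, 25, 21]
Partition 3: pivot=21 at index 4 -> [0, 0, 3, 9, 21, 25]


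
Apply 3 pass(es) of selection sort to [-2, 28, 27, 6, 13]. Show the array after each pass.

Pass 1: Select minimum -2 at index 0, swap -> [-2, 28, 27, 6, 13]
Pass 2: Select minimum 6 at index 3, swap -> [-2, 6, 27, 28, 13]
Pass 3: Select minimum 13 at index 4, swap -> [-2, 6, 13, 28, 27]


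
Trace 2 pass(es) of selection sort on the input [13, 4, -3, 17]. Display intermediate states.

Pass 1: Select minimum -3 at index 2, swap -> [-3, 4, 13, 17]
Pass 2: Select minimum 4 at index 1, swap -> [-3, 4, 13, 17]


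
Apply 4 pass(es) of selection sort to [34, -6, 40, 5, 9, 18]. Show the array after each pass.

Pass 1: Select minimum -6 at index 1, swap -> [-6, 34, 40, 5, 9, 18]
Pass 2: Select minimum 5 at index 3, swap -> [-6, 5, 40, 34, 9, 18]
Pass 3: Select minimum 9 at index 4, swap -> [-6, 5, 9, 34, 40, 18]
Pass 4: Select minimum 18 at index 5, swap -> [-6, 5, 9, 18, 40, 34]


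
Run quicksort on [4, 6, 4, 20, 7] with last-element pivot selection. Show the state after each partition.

Partition 1: pivot=7 at index 3 -> [4, 6, 4, 7, 20]
Partition 2: pivot=4 at index 1 -> [4, 4, 6, 7, 20]


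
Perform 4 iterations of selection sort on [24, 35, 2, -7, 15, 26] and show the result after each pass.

Pass 1: Select minimum -7 at index 3, swap -> [-7, 35, 2, 24, 15, 26]
Pass 2: Select minimum 2 at index 2, swap -> [-7, 2, 35, 24, 15, 26]
Pass 3: Select minimum 15 at index 4, swap -> [-7, 2, 15, 24, 35, 26]
Pass 4: Select minimum 24 at index 3, swap -> [-7, 2, 15, 24, 35, 26]


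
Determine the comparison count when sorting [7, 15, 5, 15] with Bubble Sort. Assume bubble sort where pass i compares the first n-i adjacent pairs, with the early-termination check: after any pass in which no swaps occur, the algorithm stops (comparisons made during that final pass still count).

Pass 1: compare adjacent pairs (0,1)..(2,3) = 3 comparison(s), 1 swap(s) -> [7, 5, 15, 15]
Pass 2: compare adjacent pairs (0,1)..(1,2) = 2 comparison(s), 1 swap(s) -> [5, 7, 15, 15]
Pass 3: compare adjacent pairs (0,1)..(0,1) = 1 comparison(s), 0 swap(s) -> [5, 7, 15, 15]
No swaps in this pass, so bubble sort stops here.
Total comparisons: 3 + 2 + 1 = 6


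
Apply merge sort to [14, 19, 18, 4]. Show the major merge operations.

Divide and conquer:
  Merge [14] + [19] -> [14, 19]
  Merge [18] + [4] -> [4, 18]
  Merge [14, 19] + [4, 18] -> [4, 14, 18, 19]


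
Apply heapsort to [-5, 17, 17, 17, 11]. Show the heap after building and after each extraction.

Build heap: [17, 17, 17, -5, 11]
Extract 17: [17, 11, 17, -5, 17]
Extract 17: [17, 11, -5, 17, 17]
Extract 17: [11, -5, 17, 17, 17]
Extract 11: [-5, 11, 17, 17, 17]


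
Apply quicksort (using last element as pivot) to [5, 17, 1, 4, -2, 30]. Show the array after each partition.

Partition 1: pivot=30 at index 5 -> [5, 17, 1, 4, -2, 30]
Partition 2: pivot=-2 at index 0 -> [-2, 17, 1, 4, 5, 30]
Partition 3: pivot=5 at index 3 -> [-2, 1, 4, 5, 17, 30]
Partition 4: pivot=4 at index 2 -> [-2, 1, 4, 5, 17, 30]


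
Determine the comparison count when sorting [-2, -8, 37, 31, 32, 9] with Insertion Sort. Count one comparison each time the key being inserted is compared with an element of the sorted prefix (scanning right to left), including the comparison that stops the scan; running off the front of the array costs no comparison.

Insert -8: -2 > -8 (shift), reached front = 1 comparison(s) -> [-8, -2, 37, 31, 32, 9]
Insert 37: -2 <= 37 (stop) = 1 comparison(s) -> [-8, -2, 37, 31, 32, 9]
Insert 31: 37 > 31 (shift), -2 <= 31 (stop) = 2 comparison(s) -> [-8, -2, 31, 37, 32, 9]
Insert 32: 37 > 32 (shift), 31 <= 32 (stop) = 2 comparison(s) -> [-8, -2, 31, 32, 37, 9]
Insert 9: 37 > 9 (shift), 32 > 9 (shift), 31 > 9 (shift), -2 <= 9 (stop) = 4 comparison(s) -> [-8, -2, 9, 31, 32, 37]
Total comparisons: 1 + 1 + 2 + 2 + 4 = 10


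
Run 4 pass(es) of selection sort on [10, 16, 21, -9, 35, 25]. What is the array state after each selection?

Pass 1: Select minimum -9 at index 3, swap -> [-9, 16, 21, 10, 35, 25]
Pass 2: Select minimum 10 at index 3, swap -> [-9, 10, 21, 16, 35, 25]
Pass 3: Select minimum 16 at index 3, swap -> [-9, 10, 16, 21, 35, 25]
Pass 4: Select minimum 21 at index 3, swap -> [-9, 10, 16, 21, 35, 25]


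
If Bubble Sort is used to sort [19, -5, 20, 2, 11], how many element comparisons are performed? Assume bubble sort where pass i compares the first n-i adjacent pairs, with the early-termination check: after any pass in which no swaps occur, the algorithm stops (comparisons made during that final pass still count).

Pass 1: compare adjacent pairs (0,1)..(3,4) = 4 comparison(s), 3 swap(s) -> [-5, 19, 2, 11, 20]
Pass 2: compare adjacent pairs (0,1)..(2,3) = 3 comparison(s), 2 swap(s) -> [-5, 2, 11, 19, 20]
Pass 3: compare adjacent pairs (0,1)..(1,2) = 2 comparison(s), 0 swap(s) -> [-5, 2, 11, 19, 20]
No swaps in this pass, so bubble sort stops here.
Total comparisons: 4 + 3 + 2 = 9


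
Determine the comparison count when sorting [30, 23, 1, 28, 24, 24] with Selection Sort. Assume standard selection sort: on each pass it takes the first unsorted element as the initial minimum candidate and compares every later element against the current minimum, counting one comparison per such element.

Pass 1: scan indices 1..5 for the minimum = 5 comparison(s); min is 1, place at index 0 -> [1, 23, 30, 28, 24, 24]
Pass 2: scan indices 2..5 for the minimum = 4 comparison(s); min is 23, place at index 1 -> [1, 23, 30, 28, 24, 24]
Pass 3: scan indices 3..5 for the minimum = 3 comparison(s); min is 24, place at index 2 -> [1, 23, 24, 28, 30, 24]
Pass 4: scan indices 4..5 for the minimum = 2 comparison(s); min is 24, place at index 3 -> [1, 23, 24, 24, 30, 28]
Pass 5: scan indices 5..5 for the minimum = 1 comparison(s); min is 28, place at index 4 -> [1, 23, 24, 24, 28, 30]
Selection sort always scans the whole unsorted suffix, so the count is (n-1) + (n-2) + ... + 1 = n(n-1)/2 = 6*5/2 = 15 regardless of the input order.
Total comparisons: 5 + 4 + 3 + 2 + 1 = 15


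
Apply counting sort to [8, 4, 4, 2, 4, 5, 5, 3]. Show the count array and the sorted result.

Count array: [0, 0, 1, 1, 3, 2, 0, 0, 1]
(count[i] = number of elements equal to i)
Cumulative count: [0, 0, 1, 2, 5, 7, 7, 7, 8]
Sorted: [2, 3, 4, 4, 4, 5, 5, 8]


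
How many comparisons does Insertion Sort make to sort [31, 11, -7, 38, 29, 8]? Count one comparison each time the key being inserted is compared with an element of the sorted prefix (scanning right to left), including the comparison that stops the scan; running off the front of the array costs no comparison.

Insert 11: 31 > 11 (shift), reached front = 1 comparison(s) -> [11, 31, -7, 38, 29, 8]
Insert -7: 31 > -7 (shift), 11 > -7 (shift), reached front = 2 comparison(s) -> [-7, 11, 31, 38, 29, 8]
Insert 38: 31 <= 38 (stop) = 1 comparison(s) -> [-7, 11, 31, 38, 29, 8]
Insert 29: 38 > 29 (shift), 31 > 29 (shift), 11 <= 29 (stop) = 3 comparison(s) -> [-7, 11, 29, 31, 38, 8]
Insert 8: 38 > 8 (shift), 31 > 8 (shift), 29 > 8 (shift), 11 > 8 (shift), -7 <= 8 (stop) = 5 comparison(s) -> [-7, 8, 11, 29, 31, 38]
Total comparisons: 1 + 2 + 1 + 3 + 5 = 12


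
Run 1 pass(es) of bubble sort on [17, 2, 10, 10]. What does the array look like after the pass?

After pass 1: [2, 10, 10, 17] (3 swaps)
Total swaps: 3


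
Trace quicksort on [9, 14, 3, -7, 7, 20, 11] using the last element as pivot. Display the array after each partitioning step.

Partition 1: pivot=11 at index 4 -> [9, 3, -7, 7, 11, 20, 14]
Partition 2: pivot=7 at index 2 -> [3, -7, 7, 9, 11, 20, 14]
Partition 3: pivot=-7 at index 0 -> [-7, 3, 7, 9, 11, 20, 14]
Partition 4: pivot=14 at index 5 -> [-7, 3, 7, 9, 11, 14, 20]


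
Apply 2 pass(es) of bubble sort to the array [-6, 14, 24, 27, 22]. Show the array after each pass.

After pass 1: [-6, 14, 24, 22, 27] (1 swaps)
After pass 2: [-6, 14, 22, 24, 27] (1 swaps)
Total swaps: 2


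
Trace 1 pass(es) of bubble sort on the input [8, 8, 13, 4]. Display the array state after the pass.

After pass 1: [8, 8, 4, 13] (1 swaps)
Total swaps: 1


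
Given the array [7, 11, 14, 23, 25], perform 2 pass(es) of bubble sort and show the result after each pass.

After pass 1: [7, 11, 14, 23, 25] (0 swaps)
After pass 2: [7, 11, 14, 23, 25] (0 swaps)
Total swaps: 0


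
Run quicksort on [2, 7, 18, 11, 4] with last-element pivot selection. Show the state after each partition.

Partition 1: pivot=4 at index 1 -> [2, 4, 18, 11, 7]
Partition 2: pivot=7 at index 2 -> [2, 4, 7, 11, 18]
Partition 3: pivot=18 at index 4 -> [2, 4, 7, 11, 18]


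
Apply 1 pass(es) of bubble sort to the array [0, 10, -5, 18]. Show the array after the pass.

After pass 1: [0, -5, 10, 18] (1 swaps)
Total swaps: 1


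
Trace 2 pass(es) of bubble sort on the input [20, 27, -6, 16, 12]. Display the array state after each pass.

After pass 1: [20, -6, 16, 12, 27] (3 swaps)
After pass 2: [-6, 16, 12, 20, 27] (3 swaps)
Total swaps: 6


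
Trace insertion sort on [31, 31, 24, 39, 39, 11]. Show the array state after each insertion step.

First element 31 is already 'sorted'
Insert 31: shifted 0 elements -> [31, 31, 24, 39, 39, 11]
Insert 24: shifted 2 elements -> [24, 31, 31, 39, 39, 11]
Insert 39: shifted 0 elements -> [24, 31, 31, 39, 39, 11]
Insert 39: shifted 0 elements -> [24, 31, 31, 39, 39, 11]
Insert 11: shifted 5 elements -> [11, 24, 31, 31, 39, 39]


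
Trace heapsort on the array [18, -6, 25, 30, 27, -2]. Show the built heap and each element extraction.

Build heap: [30, 27, 25, -6, 18, -2]
Extract 30: [27, 18, 25, -6, -2, 30]
Extract 27: [25, 18, -2, -6, 27, 30]
Extract 25: [18, -6, -2, 25, 27, 30]
Extract 18: [-2, -6, 18, 25, 27, 30]
Extract -2: [-6, -2, 18, 25, 27, 30]


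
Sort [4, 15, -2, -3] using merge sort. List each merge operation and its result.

Divide and conquer:
  Merge [4] + [15] -> [4, 15]
  Merge [-2] + [-3] -> [-3, -2]
  Merge [4, 15] + [-3, -2] -> [-3, -2, 4, 15]


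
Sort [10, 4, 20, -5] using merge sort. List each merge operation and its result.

Divide and conquer:
  Merge [10] + [4] -> [4, 10]
  Merge [20] + [-5] -> [-5, 20]
  Merge [4, 10] + [-5, 20] -> [-5, 4, 10, 20]


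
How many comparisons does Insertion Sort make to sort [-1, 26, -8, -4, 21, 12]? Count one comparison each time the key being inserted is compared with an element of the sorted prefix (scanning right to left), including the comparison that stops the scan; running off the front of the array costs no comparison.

Insert 26: -1 <= 26 (stop) = 1 comparison(s) -> [-1, 26, -8, -4, 21, 12]
Insert -8: 26 > -8 (shift), -1 > -8 (shift), reached front = 2 comparison(s) -> [-8, -1, 26, -4, 21, 12]
Insert -4: 26 > -4 (shift), -1 > -4 (shift), -8 <= -4 (stop) = 3 comparison(s) -> [-8, -4, -1, 26, 21, 12]
Insert 21: 26 > 21 (shift), -1 <= 21 (stop) = 2 comparison(s) -> [-8, -4, -1, 21, 26, 12]
Insert 12: 26 > 12 (shift), 21 > 12 (shift), -1 <= 12 (stop) = 3 comparison(s) -> [-8, -4, -1, 12, 21, 26]
Total comparisons: 1 + 2 + 3 + 2 + 3 = 11


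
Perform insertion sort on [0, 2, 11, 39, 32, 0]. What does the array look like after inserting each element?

First element 0 is already 'sorted'
Insert 2: shifted 0 elements -> [0, 2, 11, 39, 32, 0]
Insert 11: shifted 0 elements -> [0, 2, 11, 39, 32, 0]
Insert 39: shifted 0 elements -> [0, 2, 11, 39, 32, 0]
Insert 32: shifted 1 elements -> [0, 2, 11, 32, 39, 0]
Insert 0: shifted 4 elements -> [0, 0, 2, 11, 32, 39]


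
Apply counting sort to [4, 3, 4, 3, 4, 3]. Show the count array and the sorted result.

Count array: [0, 0, 0, 3, 3]
(count[i] = number of elements equal to i)
Cumulative count: [0, 0, 0, 3, 6]
Sorted: [3, 3, 3, 4, 4, 4]


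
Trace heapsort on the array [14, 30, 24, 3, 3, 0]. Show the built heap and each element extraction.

Build heap: [30, 14, 24, 3, 3, 0]
Extract 30: [24, 14, 0, 3, 3, 30]
Extract 24: [14, 3, 0, 3, 24, 30]
Extract 14: [3, 3, 0, 14, 24, 30]
Extract 3: [3, 0, 3, 14, 24, 30]
Extract 3: [0, 3, 3, 14, 24, 30]


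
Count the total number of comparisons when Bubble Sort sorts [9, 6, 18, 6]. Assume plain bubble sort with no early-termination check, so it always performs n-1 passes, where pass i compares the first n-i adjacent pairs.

Pass 1: compare adjacent pairs (0,1)..(2,3) = 3 comparison(s), 2 swap(s) -> [6, 9, 6, 18]
Pass 2: compare adjacent pairs (0,1)..(1,2) = 2 comparison(s), 1 swap(s) -> [6, 6, 9, 18]
Pass 3: compare adjacent pairs (0,1)..(0,1) = 1 comparison(s), 0 swap(s) -> [6, 6, 9, 18]
Total comparisons: 3 + 2 + 1 = 6


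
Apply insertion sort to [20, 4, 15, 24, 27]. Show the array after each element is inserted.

First element 20 is already 'sorted'
Insert 4: shifted 1 elements -> [4, 20, 15, 24, 27]
Insert 15: shifted 1 elements -> [4, 15, 20, 24, 27]
Insert 24: shifted 0 elements -> [4, 15, 20, 24, 27]
Insert 27: shifted 0 elements -> [4, 15, 20, 24, 27]


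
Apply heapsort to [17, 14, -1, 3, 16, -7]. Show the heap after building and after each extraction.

Build heap: [17, 16, -1, 3, 14, -7]
Extract 17: [16, 14, -1, 3, -7, 17]
Extract 16: [14, 3, -1, -7, 16, 17]
Extract 14: [3, -7, -1, 14, 16, 17]
Extract 3: [-1, -7, 3, 14, 16, 17]
Extract -1: [-7, -1, 3, 14, 16, 17]


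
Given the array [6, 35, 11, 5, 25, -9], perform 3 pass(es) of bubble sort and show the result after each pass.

After pass 1: [6, 11, 5, 25, -9, 35] (4 swaps)
After pass 2: [6, 5, 11, -9, 25, 35] (2 swaps)
After pass 3: [5, 6, -9, 11, 25, 35] (2 swaps)
Total swaps: 8


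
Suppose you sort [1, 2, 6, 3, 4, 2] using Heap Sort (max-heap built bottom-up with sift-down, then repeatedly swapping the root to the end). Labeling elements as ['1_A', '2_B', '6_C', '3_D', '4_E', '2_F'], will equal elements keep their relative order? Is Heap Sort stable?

Trace Heap Sort on the labeled array (the key is the number; the letter only tracks identity):
  Build max-heap: [6_C, 4_E, 2_F, 3_D, 2_B, 1_A]
  Swap root 6_C to index 5, re-heapify first 5 -> [4_E, 3_D, 2_F, 1_A, 2_B, 6_C]
  Swap root 4_E to index 4, re-heapify first 4 -> [3_D, 2_B, 2_F, 1_A, 4_E, 6_C]
  Swap root 3_D to index 3, re-heapify first 3 -> [2_B, 1_A, 2_F, 3_D, 4_E, 6_C]
  Swap root 2_B to index 2, re-heapify first 2 -> [2_F, 1_A, 2_B, 3_D, 4_E, 6_C]
  Swap root 2_F to index 1, re-heapify first 1 -> [1_A, 2_F, 2_B, 3_D, 4_E, 6_C]
Final order: [1_A, 2_F, 2_B, 3_D, 4_E, 6_C]
Equal keys:
  value 2: originally 2_B, 2_F; after sorting 2_F, 2_B -> order changed
Equal keys were reordered, so Heap Sort is not stable: heap construction and root-to-end swaps move elements without regard to the original order of equal keys. (One such input is enough; an unstable sort may happen to preserve order on other inputs, but it gives no guarantee.)
Answer: Not stable


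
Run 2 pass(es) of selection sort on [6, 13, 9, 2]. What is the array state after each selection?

Pass 1: Select minimum 2 at index 3, swap -> [2, 13, 9, 6]
Pass 2: Select minimum 6 at index 3, swap -> [2, 6, 9, 13]


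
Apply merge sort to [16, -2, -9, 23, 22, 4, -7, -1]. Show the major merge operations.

Divide and conquer:
  Merge [16] + [-2] -> [-2, 16]
  Merge [-9] + [23] -> [-9, 23]
  Merge [-2, 16] + [-9, 23] -> [-9, -2, 16, 23]
  Merge [22] + [4] -> [4, 22]
  Merge [-7] + [-1] -> [-7, -1]
  Merge [4, 22] + [-7, -1] -> [-7, -1, 4, 22]
  Merge [-9, -2, 16, 23] + [-7, -1, 4, 22] -> [-9, -7, -2, -1, 4, 16, 22, 23]


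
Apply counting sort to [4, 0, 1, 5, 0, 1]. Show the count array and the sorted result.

Count array: [2, 2, 0, 0, 1, 1]
(count[i] = number of elements equal to i)
Cumulative count: [2, 4, 4, 4, 5, 6]
Sorted: [0, 0, 1, 1, 4, 5]


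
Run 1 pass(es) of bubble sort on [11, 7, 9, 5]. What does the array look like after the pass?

After pass 1: [7, 9, 5, 11] (3 swaps)
Total swaps: 3


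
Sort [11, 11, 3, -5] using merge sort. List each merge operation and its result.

Divide and conquer:
  Merge [11] + [11] -> [11, 11]
  Merge [3] + [-5] -> [-5, 3]
  Merge [11, 11] + [-5, 3] -> [-5, 3, 11, 11]


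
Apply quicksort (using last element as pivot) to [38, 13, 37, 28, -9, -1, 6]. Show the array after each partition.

Partition 1: pivot=6 at index 2 -> [-9, -1, 6, 28, 38, 13, 37]
Partition 2: pivot=-1 at index 1 -> [-9, -1, 6, 28, 38, 13, 37]
Partition 3: pivot=37 at index 5 -> [-9, -1, 6, 28, 13, 37, 38]
Partition 4: pivot=13 at index 3 -> [-9, -1, 6, 13, 28, 37, 38]


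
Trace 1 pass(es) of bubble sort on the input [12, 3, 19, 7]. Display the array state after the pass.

After pass 1: [3, 12, 7, 19] (2 swaps)
Total swaps: 2


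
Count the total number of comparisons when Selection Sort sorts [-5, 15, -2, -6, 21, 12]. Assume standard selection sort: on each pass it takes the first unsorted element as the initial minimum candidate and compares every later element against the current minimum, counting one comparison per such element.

Pass 1: scan indices 1..5 for the minimum = 5 comparison(s); min is -6, place at index 0 -> [-6, 15, -2, -5, 21, 12]
Pass 2: scan indices 2..5 for the minimum = 4 comparison(s); min is -5, place at index 1 -> [-6, -5, -2, 15, 21, 12]
Pass 3: scan indices 3..5 for the minimum = 3 comparison(s); min is -2, place at index 2 -> [-6, -5, -2, 15, 21, 12]
Pass 4: scan indices 4..5 for the minimum = 2 comparison(s); min is 12, place at index 3 -> [-6, -5, -2, 12, 21, 15]
Pass 5: scan indices 5..5 for the minimum = 1 comparison(s); min is 15, place at index 4 -> [-6, -5, -2, 12, 15, 21]
Selection sort always scans the whole unsorted suffix, so the count is (n-1) + (n-2) + ... + 1 = n(n-1)/2 = 6*5/2 = 15 regardless of the input order.
Total comparisons: 5 + 4 + 3 + 2 + 1 = 15


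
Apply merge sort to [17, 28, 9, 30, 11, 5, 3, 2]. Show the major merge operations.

Divide and conquer:
  Merge [17] + [28] -> [17, 28]
  Merge [9] + [30] -> [9, 30]
  Merge [17, 28] + [9, 30] -> [9, 17, 28, 30]
  Merge [11] + [5] -> [5, 11]
  Merge [3] + [2] -> [2, 3]
  Merge [5, 11] + [2, 3] -> [2, 3, 5, 11]
  Merge [9, 17, 28, 30] + [2, 3, 5, 11] -> [2, 3, 5, 9, 11, 17, 28, 30]


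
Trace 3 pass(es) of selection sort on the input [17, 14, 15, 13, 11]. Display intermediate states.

Pass 1: Select minimum 11 at index 4, swap -> [11, 14, 15, 13, 17]
Pass 2: Select minimum 13 at index 3, swap -> [11, 13, 15, 14, 17]
Pass 3: Select minimum 14 at index 3, swap -> [11, 13, 14, 15, 17]


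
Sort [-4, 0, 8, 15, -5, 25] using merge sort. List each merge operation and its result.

Divide and conquer:
  Merge [0] + [8] -> [0, 8]
  Merge [-4] + [0, 8] -> [-4, 0, 8]
  Merge [-5] + [25] -> [-5, 25]
  Merge [15] + [-5, 25] -> [-5, 15, 25]
  Merge [-4, 0, 8] + [-5, 15, 25] -> [-5, -4, 0, 8, 15, 25]


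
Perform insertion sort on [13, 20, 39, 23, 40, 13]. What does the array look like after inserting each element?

First element 13 is already 'sorted'
Insert 20: shifted 0 elements -> [13, 20, 39, 23, 40, 13]
Insert 39: shifted 0 elements -> [13, 20, 39, 23, 40, 13]
Insert 23: shifted 1 elements -> [13, 20, 23, 39, 40, 13]
Insert 40: shifted 0 elements -> [13, 20, 23, 39, 40, 13]
Insert 13: shifted 4 elements -> [13, 13, 20, 23, 39, 40]


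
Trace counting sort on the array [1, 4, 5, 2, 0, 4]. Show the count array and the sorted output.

Count array: [1, 1, 1, 0, 2, 1]
(count[i] = number of elements equal to i)
Cumulative count: [1, 2, 3, 3, 5, 6]
Sorted: [0, 1, 2, 4, 4, 5]


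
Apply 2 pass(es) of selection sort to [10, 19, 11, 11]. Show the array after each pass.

Pass 1: Select minimum 10 at index 0, swap -> [10, 19, 11, 11]
Pass 2: Select minimum 11 at index 2, swap -> [10, 11, 19, 11]


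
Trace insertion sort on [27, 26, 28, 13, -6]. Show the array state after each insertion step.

First element 27 is already 'sorted'
Insert 26: shifted 1 elements -> [26, 27, 28, 13, -6]
Insert 28: shifted 0 elements -> [26, 27, 28, 13, -6]
Insert 13: shifted 3 elements -> [13, 26, 27, 28, -6]
Insert -6: shifted 4 elements -> [-6, 13, 26, 27, 28]
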